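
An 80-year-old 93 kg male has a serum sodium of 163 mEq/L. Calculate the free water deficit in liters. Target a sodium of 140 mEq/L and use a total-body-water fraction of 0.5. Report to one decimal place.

7.6 L

TBW = 0.5 · 93 = 46.5 L
Free water deficit = TBW · (Na/140 − 1)
= 46.5 · (163/140 − 1)
= 46.5 · 0.1643
= 7.64 L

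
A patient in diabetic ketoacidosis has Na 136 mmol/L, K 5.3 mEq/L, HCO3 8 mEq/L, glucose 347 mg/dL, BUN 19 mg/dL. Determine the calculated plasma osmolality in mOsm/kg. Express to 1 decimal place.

Calculated osmolality = 2·Na + glucose/18 + BUN/2.8
= 2·136 + 347/18 + 19/2.8
= 272 + 19.28 + 6.79
= 298.07 mOsm/kg

298.1 mOsm/kg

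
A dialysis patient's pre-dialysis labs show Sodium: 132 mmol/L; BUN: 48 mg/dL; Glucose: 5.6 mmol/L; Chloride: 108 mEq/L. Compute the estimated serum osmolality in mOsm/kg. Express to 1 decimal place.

286.7 mOsm/kg

Calculated osmolality = 2·Na + glucose + BUN/2.8
= 2·132 + 5.6 + 48/2.8
= 264 + 5.60 + 17.14
= 286.74 mOsm/kg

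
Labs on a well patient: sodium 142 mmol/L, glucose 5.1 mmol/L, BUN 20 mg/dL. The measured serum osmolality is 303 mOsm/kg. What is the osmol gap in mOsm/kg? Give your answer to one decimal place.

Calculated osmolality = 2·Na + glucose + BUN/2.8
= 2·142 + 5.1 + 20/2.8
= 284 + 5.10 + 7.14
= 296.24 mOsm/kg ≈ 296.2 mOsm/kg
Osmolar gap = measured − calculated = 303 − 296.2 = 6.8 mOsm/kg

6.8 mOsm/kg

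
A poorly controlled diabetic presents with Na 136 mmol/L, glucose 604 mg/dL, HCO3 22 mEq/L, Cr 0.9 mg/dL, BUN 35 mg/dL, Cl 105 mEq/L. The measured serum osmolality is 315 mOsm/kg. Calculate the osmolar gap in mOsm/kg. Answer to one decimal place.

Calculated osmolality = 2·Na + glucose/18 + BUN/2.8
= 2·136 + 604/18 + 35/2.8
= 272 + 33.56 + 12.50
= 318.06 mOsm/kg ≈ 318.1 mOsm/kg
Osmolar gap = measured − calculated = 315 − 318.1 = -3.1 mOsm/kg

-3.1 mOsm/kg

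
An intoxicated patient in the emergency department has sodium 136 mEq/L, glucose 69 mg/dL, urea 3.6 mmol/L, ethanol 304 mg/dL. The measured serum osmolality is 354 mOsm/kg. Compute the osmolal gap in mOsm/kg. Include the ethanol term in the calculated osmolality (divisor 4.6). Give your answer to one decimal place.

8.5 mOsm/kg

Calculated osmolality = 2·Na + glucose/18 + urea + ethanol/4.6
= 2·136 + 69/18 + 3.6 + 304/4.6
= 272 + 3.83 + 3.60 + 66.09
= 345.52 mOsm/kg ≈ 345.5 mOsm/kg
Osmolar gap = measured − calculated = 354 − 345.5 = 8.5 mOsm/kg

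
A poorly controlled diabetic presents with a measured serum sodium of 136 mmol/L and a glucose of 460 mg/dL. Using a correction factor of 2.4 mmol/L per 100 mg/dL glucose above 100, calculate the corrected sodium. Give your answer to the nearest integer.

145 mmol/L

Corrected Na = measured Na + 2.4 · (glucose − 100)/100
= 136 + 2.4 · (460 − 100)/100
= 136 + 8.6
= 144.6 mmol/L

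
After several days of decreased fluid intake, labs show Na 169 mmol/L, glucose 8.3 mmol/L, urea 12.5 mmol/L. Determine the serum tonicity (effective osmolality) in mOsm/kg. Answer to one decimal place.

346.3 mOsm/kg

Effective osmolality excludes urea (freely permeant across cell membranes):
2·Na + glucose
= 2·169 + 8.3
= 338 + 8.3
= 346.3 mOsm/kg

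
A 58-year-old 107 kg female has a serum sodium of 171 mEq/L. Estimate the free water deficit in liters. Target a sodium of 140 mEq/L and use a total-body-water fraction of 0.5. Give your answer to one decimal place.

TBW = 0.5 · 107 = 53.5 L
Free water deficit = TBW · (Na/140 − 1)
= 53.5 · (171/140 − 1)
= 53.5 · 0.2214
= 11.84 L

11.8 L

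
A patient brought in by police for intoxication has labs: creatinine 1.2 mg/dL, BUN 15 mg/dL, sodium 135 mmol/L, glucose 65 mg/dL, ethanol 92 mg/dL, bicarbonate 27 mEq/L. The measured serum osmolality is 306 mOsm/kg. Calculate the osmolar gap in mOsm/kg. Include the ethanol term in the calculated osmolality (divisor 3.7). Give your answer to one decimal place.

Calculated osmolality = 2·Na + glucose/18 + BUN/2.8 + ethanol/3.7
= 2·135 + 65/18 + 15/2.8 + 92/3.7
= 270 + 3.61 + 5.36 + 24.86
= 303.83 mOsm/kg ≈ 303.8 mOsm/kg
Osmolar gap = measured − calculated = 306 − 303.8 = 2.2 mOsm/kg

2.2 mOsm/kg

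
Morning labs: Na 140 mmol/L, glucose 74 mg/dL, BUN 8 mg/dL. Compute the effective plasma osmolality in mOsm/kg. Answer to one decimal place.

Effective osmolality excludes urea (freely permeant across cell membranes):
2·Na + glucose/18
= 2·140 + 74/18
= 280 + 4.11
= 284.11 mOsm/kg

284.1 mOsm/kg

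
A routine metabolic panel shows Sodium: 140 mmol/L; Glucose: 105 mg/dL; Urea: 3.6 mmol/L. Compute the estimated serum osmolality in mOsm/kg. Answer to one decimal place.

Calculated osmolality = 2·Na + glucose/18 + urea
= 2·140 + 105/18 + 3.6
= 280 + 5.83 + 3.60
= 289.43 mOsm/kg

289.4 mOsm/kg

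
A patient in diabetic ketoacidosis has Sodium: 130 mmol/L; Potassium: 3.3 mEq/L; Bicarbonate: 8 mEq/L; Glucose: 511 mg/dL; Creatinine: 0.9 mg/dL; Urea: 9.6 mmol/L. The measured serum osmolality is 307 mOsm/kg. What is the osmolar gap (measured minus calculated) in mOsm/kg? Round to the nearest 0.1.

Calculated osmolality = 2·Na + glucose/18 + urea
= 2·130 + 511/18 + 9.6
= 260 + 28.39 + 9.60
= 297.99 mOsm/kg ≈ 298.0 mOsm/kg
Osmolar gap = measured − calculated = 307 − 298.0 = 9.0 mOsm/kg

9.0 mOsm/kg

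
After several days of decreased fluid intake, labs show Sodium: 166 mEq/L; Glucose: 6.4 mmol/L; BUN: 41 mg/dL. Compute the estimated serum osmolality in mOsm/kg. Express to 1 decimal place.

Calculated osmolality = 2·Na + glucose + BUN/2.8
= 2·166 + 6.4 + 41/2.8
= 332 + 6.40 + 14.64
= 353.04 mOsm/kg

353.0 mOsm/kg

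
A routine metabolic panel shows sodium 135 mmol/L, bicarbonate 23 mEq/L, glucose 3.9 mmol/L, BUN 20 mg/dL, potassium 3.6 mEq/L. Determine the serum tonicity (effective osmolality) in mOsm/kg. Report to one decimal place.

273.9 mOsm/kg

Effective osmolality excludes urea (freely permeant across cell membranes):
2·Na + glucose
= 2·135 + 3.9
= 270 + 3.9
= 273.9 mOsm/kg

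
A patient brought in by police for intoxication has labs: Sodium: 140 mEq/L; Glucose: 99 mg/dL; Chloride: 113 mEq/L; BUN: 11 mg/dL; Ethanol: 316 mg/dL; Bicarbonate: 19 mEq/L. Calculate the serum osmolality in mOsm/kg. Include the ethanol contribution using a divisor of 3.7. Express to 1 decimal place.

Calculated osmolality = 2·Na + glucose/18 + BUN/2.8 + ethanol/3.7
= 2·140 + 99/18 + 11/2.8 + 316/3.7
= 280 + 5.50 + 3.93 + 85.41
= 374.84 mOsm/kg

374.8 mOsm/kg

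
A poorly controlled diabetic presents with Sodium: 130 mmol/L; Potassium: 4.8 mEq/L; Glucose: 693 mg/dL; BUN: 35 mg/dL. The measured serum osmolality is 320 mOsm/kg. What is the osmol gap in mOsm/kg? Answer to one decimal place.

9.0 mOsm/kg

Calculated osmolality = 2·Na + glucose/18 + BUN/2.8
= 2·130 + 693/18 + 35/2.8
= 260 + 38.50 + 12.50
= 311 mOsm/kg ≈ 311.0 mOsm/kg
Osmolar gap = measured − calculated = 320 − 311.0 = 9.0 mOsm/kg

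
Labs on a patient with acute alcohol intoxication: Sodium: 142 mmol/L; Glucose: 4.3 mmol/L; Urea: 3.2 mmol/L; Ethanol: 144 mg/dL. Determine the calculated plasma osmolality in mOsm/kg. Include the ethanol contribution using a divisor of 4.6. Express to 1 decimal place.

322.8 mOsm/kg

Calculated osmolality = 2·Na + glucose + urea + ethanol/4.6
= 2·142 + 4.3 + 3.2 + 144/4.6
= 284 + 4.30 + 3.20 + 31.30
= 322.8 mOsm/kg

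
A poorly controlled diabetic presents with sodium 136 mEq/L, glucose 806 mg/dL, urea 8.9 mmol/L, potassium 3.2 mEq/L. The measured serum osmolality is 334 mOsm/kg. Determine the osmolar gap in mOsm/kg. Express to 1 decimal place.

8.3 mOsm/kg

Calculated osmolality = 2·Na + glucose/18 + urea
= 2·136 + 806/18 + 8.9
= 272 + 44.78 + 8.90
= 325.68 mOsm/kg ≈ 325.7 mOsm/kg
Osmolar gap = measured − calculated = 334 − 325.7 = 8.3 mOsm/kg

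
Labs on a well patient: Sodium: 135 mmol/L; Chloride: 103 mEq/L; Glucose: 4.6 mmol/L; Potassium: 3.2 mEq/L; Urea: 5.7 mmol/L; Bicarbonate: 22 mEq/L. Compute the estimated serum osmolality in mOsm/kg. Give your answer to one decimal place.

Calculated osmolality = 2·Na + glucose + urea
= 2·135 + 4.6 + 5.7
= 270 + 4.60 + 5.70
= 280.3 mOsm/kg

280.3 mOsm/kg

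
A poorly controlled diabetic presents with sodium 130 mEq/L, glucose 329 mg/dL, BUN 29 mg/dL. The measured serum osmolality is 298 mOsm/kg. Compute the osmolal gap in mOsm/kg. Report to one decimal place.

Calculated osmolality = 2·Na + glucose/18 + BUN/2.8
= 2·130 + 329/18 + 29/2.8
= 260 + 18.28 + 10.36
= 288.64 mOsm/kg ≈ 288.6 mOsm/kg
Osmolar gap = measured − calculated = 298 − 288.6 = 9.4 mOsm/kg

9.4 mOsm/kg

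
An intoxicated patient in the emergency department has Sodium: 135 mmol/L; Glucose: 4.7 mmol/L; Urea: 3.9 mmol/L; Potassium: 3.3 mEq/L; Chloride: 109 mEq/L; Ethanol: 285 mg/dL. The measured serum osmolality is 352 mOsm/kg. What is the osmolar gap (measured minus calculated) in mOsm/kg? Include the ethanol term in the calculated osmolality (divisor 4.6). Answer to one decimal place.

11.4 mOsm/kg

Calculated osmolality = 2·Na + glucose + urea + ethanol/4.6
= 2·135 + 4.7 + 3.9 + 285/4.6
= 270 + 4.70 + 3.90 + 61.96
= 340.56 mOsm/kg ≈ 340.6 mOsm/kg
Osmolar gap = measured − calculated = 352 − 340.6 = 11.4 mOsm/kg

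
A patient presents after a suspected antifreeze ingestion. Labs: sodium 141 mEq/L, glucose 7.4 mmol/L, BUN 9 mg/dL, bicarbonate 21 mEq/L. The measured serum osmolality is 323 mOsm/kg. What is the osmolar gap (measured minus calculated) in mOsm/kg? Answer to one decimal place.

Calculated osmolality = 2·Na + glucose + BUN/2.8
= 2·141 + 7.4 + 9/2.8
= 282 + 7.40 + 3.21
= 292.61 mOsm/kg ≈ 292.6 mOsm/kg
Osmolar gap = measured − calculated = 323 − 292.6 = 30.4 mOsm/kg

30.4 mOsm/kg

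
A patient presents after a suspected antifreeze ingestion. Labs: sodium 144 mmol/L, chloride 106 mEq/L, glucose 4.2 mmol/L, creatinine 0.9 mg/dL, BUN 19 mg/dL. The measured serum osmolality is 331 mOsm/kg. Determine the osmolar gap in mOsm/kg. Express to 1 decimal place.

Calculated osmolality = 2·Na + glucose + BUN/2.8
= 2·144 + 4.2 + 19/2.8
= 288 + 4.20 + 6.79
= 298.99 mOsm/kg ≈ 299.0 mOsm/kg
Osmolar gap = measured − calculated = 331 − 299.0 = 32.0 mOsm/kg

32.0 mOsm/kg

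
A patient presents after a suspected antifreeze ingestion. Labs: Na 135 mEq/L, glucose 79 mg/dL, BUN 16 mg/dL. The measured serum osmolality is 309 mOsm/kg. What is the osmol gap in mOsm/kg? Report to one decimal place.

28.9 mOsm/kg

Calculated osmolality = 2·Na + glucose/18 + BUN/2.8
= 2·135 + 79/18 + 16/2.8
= 270 + 4.39 + 5.71
= 280.1 mOsm/kg ≈ 280.1 mOsm/kg
Osmolar gap = measured − calculated = 309 − 280.1 = 28.9 mOsm/kg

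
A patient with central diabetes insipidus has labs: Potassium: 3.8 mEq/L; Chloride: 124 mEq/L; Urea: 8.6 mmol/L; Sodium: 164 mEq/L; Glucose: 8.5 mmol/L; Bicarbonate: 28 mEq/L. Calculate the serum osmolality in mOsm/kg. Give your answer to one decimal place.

Calculated osmolality = 2·Na + glucose + urea
= 2·164 + 8.5 + 8.6
= 328 + 8.50 + 8.60
= 345.1 mOsm/kg

345.1 mOsm/kg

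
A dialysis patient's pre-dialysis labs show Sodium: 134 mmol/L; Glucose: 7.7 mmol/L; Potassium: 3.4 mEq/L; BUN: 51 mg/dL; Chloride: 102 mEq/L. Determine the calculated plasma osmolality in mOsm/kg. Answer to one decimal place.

Calculated osmolality = 2·Na + glucose + BUN/2.8
= 2·134 + 7.7 + 51/2.8
= 268 + 7.70 + 18.21
= 293.91 mOsm/kg

293.9 mOsm/kg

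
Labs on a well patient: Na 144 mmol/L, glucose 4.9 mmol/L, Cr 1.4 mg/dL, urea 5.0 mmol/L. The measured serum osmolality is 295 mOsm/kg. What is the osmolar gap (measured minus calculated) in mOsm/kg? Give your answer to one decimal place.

Calculated osmolality = 2·Na + glucose + urea
= 2·144 + 4.9 + 5
= 288 + 4.90 + 5
= 297.9 mOsm/kg ≈ 297.9 mOsm/kg
Osmolar gap = measured − calculated = 295 − 297.9 = -2.9 mOsm/kg

-2.9 mOsm/kg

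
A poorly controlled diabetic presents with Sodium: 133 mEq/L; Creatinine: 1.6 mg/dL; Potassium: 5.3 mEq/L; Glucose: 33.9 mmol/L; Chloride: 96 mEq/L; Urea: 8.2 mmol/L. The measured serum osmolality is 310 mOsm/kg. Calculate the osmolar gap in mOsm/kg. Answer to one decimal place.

Calculated osmolality = 2·Na + glucose + urea
= 2·133 + 33.9 + 8.2
= 266 + 33.90 + 8.20
= 308.1 mOsm/kg ≈ 308.1 mOsm/kg
Osmolar gap = measured − calculated = 310 − 308.1 = 1.9 mOsm/kg

1.9 mOsm/kg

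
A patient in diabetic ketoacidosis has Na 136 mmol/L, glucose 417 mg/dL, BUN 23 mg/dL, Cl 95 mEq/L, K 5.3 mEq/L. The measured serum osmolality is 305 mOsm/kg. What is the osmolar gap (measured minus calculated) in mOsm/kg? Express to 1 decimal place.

Calculated osmolality = 2·Na + glucose/18 + BUN/2.8
= 2·136 + 417/18 + 23/2.8
= 272 + 23.17 + 8.21
= 303.38 mOsm/kg ≈ 303.4 mOsm/kg
Osmolar gap = measured − calculated = 305 − 303.4 = 1.6 mOsm/kg

1.6 mOsm/kg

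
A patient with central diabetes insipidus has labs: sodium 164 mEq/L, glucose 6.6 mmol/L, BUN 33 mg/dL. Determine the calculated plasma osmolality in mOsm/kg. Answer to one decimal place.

Calculated osmolality = 2·Na + glucose + BUN/2.8
= 2·164 + 6.6 + 33/2.8
= 328 + 6.60 + 11.79
= 346.39 mOsm/kg

346.4 mOsm/kg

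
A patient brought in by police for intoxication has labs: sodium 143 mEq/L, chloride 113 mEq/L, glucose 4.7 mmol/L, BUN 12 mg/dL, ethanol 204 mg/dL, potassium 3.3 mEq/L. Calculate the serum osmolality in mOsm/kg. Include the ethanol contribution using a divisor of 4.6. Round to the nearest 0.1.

339.3 mOsm/kg

Calculated osmolality = 2·Na + glucose + BUN/2.8 + ethanol/4.6
= 2·143 + 4.7 + 12/2.8 + 204/4.6
= 286 + 4.70 + 4.29 + 44.35
= 339.34 mOsm/kg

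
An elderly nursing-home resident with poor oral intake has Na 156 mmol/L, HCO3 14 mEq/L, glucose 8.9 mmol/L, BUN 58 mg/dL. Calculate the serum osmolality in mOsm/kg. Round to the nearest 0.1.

341.6 mOsm/kg

Calculated osmolality = 2·Na + glucose + BUN/2.8
= 2·156 + 8.9 + 58/2.8
= 312 + 8.90 + 20.71
= 341.61 mOsm/kg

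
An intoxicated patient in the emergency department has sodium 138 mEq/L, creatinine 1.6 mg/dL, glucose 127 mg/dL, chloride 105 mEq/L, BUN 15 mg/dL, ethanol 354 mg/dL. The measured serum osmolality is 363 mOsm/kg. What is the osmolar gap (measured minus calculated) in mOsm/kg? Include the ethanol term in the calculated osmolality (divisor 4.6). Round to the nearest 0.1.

Calculated osmolality = 2·Na + glucose/18 + BUN/2.8 + ethanol/4.6
= 2·138 + 127/18 + 15/2.8 + 354/4.6
= 276 + 7.06 + 5.36 + 76.96
= 365.38 mOsm/kg ≈ 365.4 mOsm/kg
Osmolar gap = measured − calculated = 363 − 365.4 = -2.4 mOsm/kg

-2.4 mOsm/kg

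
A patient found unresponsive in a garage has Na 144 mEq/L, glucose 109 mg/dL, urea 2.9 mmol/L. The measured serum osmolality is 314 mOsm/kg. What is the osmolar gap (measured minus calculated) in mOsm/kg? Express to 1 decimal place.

17.0 mOsm/kg

Calculated osmolality = 2·Na + glucose/18 + urea
= 2·144 + 109/18 + 2.9
= 288 + 6.06 + 2.90
= 296.96 mOsm/kg ≈ 297.0 mOsm/kg
Osmolar gap = measured − calculated = 314 − 297.0 = 17.0 mOsm/kg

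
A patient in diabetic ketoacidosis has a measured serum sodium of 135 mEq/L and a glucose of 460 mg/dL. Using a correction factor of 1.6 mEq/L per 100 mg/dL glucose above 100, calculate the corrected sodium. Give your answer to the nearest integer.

141 mEq/L

Corrected Na = measured Na + 1.6 · (glucose − 100)/100
= 135 + 1.6 · (460 − 100)/100
= 135 + 5.8
= 140.8 mEq/L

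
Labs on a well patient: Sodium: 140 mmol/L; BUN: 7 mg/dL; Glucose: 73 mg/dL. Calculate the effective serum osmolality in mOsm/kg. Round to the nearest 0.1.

Effective osmolality excludes urea (freely permeant across cell membranes):
2·Na + glucose/18
= 2·140 + 73/18
= 280 + 4.06
= 284.06 mOsm/kg

284.1 mOsm/kg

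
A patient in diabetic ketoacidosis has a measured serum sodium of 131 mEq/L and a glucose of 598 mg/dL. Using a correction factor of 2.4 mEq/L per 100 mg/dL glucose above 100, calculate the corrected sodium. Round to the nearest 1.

Corrected Na = measured Na + 2.4 · (glucose − 100)/100
= 131 + 2.4 · (598 − 100)/100
= 131 + 12
= 143 mEq/L

143 mEq/L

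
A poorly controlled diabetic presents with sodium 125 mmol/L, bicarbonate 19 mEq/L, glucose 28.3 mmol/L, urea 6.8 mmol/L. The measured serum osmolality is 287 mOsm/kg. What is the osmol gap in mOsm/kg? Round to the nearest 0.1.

1.9 mOsm/kg

Calculated osmolality = 2·Na + glucose + urea
= 2·125 + 28.3 + 6.8
= 250 + 28.30 + 6.80
= 285.1 mOsm/kg ≈ 285.1 mOsm/kg
Osmolar gap = measured − calculated = 287 − 285.1 = 1.9 mOsm/kg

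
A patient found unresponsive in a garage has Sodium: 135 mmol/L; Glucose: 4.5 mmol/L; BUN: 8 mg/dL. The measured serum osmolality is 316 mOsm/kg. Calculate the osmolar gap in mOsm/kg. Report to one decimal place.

38.6 mOsm/kg

Calculated osmolality = 2·Na + glucose + BUN/2.8
= 2·135 + 4.5 + 8/2.8
= 270 + 4.50 + 2.86
= 277.36 mOsm/kg ≈ 277.4 mOsm/kg
Osmolar gap = measured − calculated = 316 − 277.4 = 38.6 mOsm/kg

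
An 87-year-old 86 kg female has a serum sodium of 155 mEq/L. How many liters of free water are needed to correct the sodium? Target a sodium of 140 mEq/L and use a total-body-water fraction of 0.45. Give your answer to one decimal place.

4.1 L

TBW = 0.45 · 86 = 38.7 L
Free water deficit = TBW · (Na/140 − 1)
= 38.7 · (155/140 − 1)
= 38.7 · 0.1071
= 4.14 L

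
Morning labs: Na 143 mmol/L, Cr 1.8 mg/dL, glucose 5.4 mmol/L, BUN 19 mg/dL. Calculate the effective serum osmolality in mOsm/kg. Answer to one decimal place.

291.4 mOsm/kg

Effective osmolality excludes urea (freely permeant across cell membranes):
2·Na + glucose
= 2·143 + 5.4
= 286 + 5.4
= 291.4 mOsm/kg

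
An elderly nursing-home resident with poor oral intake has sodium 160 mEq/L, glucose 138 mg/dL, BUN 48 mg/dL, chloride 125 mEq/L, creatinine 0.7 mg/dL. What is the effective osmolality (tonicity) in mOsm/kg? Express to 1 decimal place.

327.7 mOsm/kg

Effective osmolality excludes urea (freely permeant across cell membranes):
2·Na + glucose/18
= 2·160 + 138/18
= 320 + 7.67
= 327.67 mOsm/kg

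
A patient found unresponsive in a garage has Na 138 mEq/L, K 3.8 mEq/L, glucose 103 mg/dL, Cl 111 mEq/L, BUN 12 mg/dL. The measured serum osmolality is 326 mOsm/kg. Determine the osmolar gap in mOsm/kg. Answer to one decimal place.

Calculated osmolality = 2·Na + glucose/18 + BUN/2.8
= 2·138 + 103/18 + 12/2.8
= 276 + 5.72 + 4.29
= 286.01 mOsm/kg ≈ 286.0 mOsm/kg
Osmolar gap = measured − calculated = 326 − 286.0 = 40.0 mOsm/kg

40.0 mOsm/kg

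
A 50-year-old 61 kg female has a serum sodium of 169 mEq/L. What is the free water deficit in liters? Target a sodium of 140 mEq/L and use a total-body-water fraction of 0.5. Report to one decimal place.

6.3 L

TBW = 0.5 · 61 = 30.5 L
Free water deficit = TBW · (Na/140 − 1)
= 30.5 · (169/140 − 1)
= 30.5 · 0.2071
= 6.32 L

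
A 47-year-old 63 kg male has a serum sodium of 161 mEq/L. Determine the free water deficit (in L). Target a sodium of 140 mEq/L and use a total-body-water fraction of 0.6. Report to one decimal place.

5.7 L

TBW = 0.6 · 63 = 37.8 L
Free water deficit = TBW · (Na/140 − 1)
= 37.8 · (161/140 − 1)
= 37.8 · 0.15
= 5.67 L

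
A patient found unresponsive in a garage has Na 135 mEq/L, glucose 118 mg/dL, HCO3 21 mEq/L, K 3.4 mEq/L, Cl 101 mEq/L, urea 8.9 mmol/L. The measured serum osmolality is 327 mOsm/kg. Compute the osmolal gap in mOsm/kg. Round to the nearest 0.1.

Calculated osmolality = 2·Na + glucose/18 + urea
= 2·135 + 118/18 + 8.9
= 270 + 6.56 + 8.90
= 285.46 mOsm/kg ≈ 285.5 mOsm/kg
Osmolar gap = measured − calculated = 327 − 285.5 = 41.5 mOsm/kg

41.5 mOsm/kg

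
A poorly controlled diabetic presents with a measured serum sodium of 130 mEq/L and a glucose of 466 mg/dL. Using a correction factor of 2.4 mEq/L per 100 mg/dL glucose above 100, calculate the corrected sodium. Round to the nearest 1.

139 mEq/L

Corrected Na = measured Na + 2.4 · (glucose − 100)/100
= 130 + 2.4 · (466 − 100)/100
= 130 + 8.8
= 138.8 mEq/L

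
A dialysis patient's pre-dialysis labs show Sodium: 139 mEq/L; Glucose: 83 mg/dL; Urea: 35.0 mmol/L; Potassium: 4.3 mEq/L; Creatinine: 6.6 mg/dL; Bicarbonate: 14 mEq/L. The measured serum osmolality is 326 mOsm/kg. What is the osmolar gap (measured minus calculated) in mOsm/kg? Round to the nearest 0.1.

Calculated osmolality = 2·Na + glucose/18 + urea
= 2·139 + 83/18 + 35
= 278 + 4.61 + 35
= 317.61 mOsm/kg ≈ 317.6 mOsm/kg
Osmolar gap = measured − calculated = 326 − 317.6 = 8.4 mOsm/kg

8.4 mOsm/kg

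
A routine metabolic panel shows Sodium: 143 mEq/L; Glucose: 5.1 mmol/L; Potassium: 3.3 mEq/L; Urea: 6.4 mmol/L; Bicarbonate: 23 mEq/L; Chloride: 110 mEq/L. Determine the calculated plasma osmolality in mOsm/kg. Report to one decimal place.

297.5 mOsm/kg

Calculated osmolality = 2·Na + glucose + urea
= 2·143 + 5.1 + 6.4
= 286 + 5.10 + 6.40
= 297.5 mOsm/kg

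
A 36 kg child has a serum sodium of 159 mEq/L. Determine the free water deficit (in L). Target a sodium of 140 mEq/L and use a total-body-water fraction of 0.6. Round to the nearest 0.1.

2.9 L

TBW = 0.6 · 36 = 21.6 L
Free water deficit = TBW · (Na/140 − 1)
= 21.6 · (159/140 − 1)
= 21.6 · 0.1357
= 2.93 L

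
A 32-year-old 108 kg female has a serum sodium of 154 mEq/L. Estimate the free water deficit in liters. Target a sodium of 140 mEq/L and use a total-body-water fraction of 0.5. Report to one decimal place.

TBW = 0.5 · 108 = 54 L
Free water deficit = TBW · (Na/140 − 1)
= 54 · (154/140 − 1)
= 54 · 0.1
= 5.4 L

5.4 L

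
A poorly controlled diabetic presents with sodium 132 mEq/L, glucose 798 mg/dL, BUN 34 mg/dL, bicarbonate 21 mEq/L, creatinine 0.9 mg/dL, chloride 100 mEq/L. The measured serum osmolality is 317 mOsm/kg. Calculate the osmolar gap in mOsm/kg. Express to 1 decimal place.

Calculated osmolality = 2·Na + glucose/18 + BUN/2.8
= 2·132 + 798/18 + 34/2.8
= 264 + 44.33 + 12.14
= 320.47 mOsm/kg ≈ 320.5 mOsm/kg
Osmolar gap = measured − calculated = 317 − 320.5 = -3.5 mOsm/kg

-3.5 mOsm/kg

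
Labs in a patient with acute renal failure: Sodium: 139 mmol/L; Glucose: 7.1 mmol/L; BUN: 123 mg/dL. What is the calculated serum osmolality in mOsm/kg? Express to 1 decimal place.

329.0 mOsm/kg

Calculated osmolality = 2·Na + glucose + BUN/2.8
= 2·139 + 7.1 + 123/2.8
= 278 + 7.10 + 43.93
= 329.03 mOsm/kg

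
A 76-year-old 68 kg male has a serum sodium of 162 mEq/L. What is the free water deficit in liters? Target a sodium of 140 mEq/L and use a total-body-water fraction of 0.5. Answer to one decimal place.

5.3 L

TBW = 0.5 · 68 = 34 L
Free water deficit = TBW · (Na/140 − 1)
= 34 · (162/140 − 1)
= 34 · 0.1571
= 5.34 L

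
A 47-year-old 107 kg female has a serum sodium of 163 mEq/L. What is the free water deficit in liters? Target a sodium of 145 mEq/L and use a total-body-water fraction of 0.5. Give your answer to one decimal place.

6.6 L

TBW = 0.5 · 107 = 53.5 L
Free water deficit = TBW · (Na/145 − 1)
= 53.5 · (163/145 − 1)
= 53.5 · 0.1241
= 6.64 L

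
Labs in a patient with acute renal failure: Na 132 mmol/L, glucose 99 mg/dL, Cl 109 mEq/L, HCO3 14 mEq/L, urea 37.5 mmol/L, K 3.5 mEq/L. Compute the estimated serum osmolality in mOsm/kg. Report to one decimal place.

307.0 mOsm/kg

Calculated osmolality = 2·Na + glucose/18 + urea
= 2·132 + 99/18 + 37.5
= 264 + 5.50 + 37.50
= 307 mOsm/kg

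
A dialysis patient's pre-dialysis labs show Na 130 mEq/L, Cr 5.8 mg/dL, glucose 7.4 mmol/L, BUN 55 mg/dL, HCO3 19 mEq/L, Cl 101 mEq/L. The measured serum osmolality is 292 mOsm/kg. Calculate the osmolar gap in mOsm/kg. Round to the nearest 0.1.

Calculated osmolality = 2·Na + glucose + BUN/2.8
= 2·130 + 7.4 + 55/2.8
= 260 + 7.40 + 19.64
= 287.04 mOsm/kg ≈ 287.0 mOsm/kg
Osmolar gap = measured − calculated = 292 − 287.0 = 5.0 mOsm/kg

5.0 mOsm/kg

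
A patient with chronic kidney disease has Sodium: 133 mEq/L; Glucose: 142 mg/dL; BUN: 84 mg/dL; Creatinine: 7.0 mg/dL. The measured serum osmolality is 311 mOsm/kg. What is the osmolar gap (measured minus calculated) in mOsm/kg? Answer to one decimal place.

Calculated osmolality = 2·Na + glucose/18 + BUN/2.8
= 2·133 + 142/18 + 84/2.8
= 266 + 7.89 + 30
= 303.89 mOsm/kg ≈ 303.9 mOsm/kg
Osmolar gap = measured − calculated = 311 − 303.9 = 7.1 mOsm/kg

7.1 mOsm/kg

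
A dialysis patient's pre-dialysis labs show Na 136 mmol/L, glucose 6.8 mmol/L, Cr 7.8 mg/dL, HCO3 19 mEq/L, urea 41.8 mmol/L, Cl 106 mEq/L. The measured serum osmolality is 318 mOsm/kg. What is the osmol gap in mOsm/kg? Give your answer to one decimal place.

-2.6 mOsm/kg

Calculated osmolality = 2·Na + glucose + urea
= 2·136 + 6.8 + 41.8
= 272 + 6.80 + 41.80
= 320.6 mOsm/kg ≈ 320.6 mOsm/kg
Osmolar gap = measured − calculated = 318 − 320.6 = -2.6 mOsm/kg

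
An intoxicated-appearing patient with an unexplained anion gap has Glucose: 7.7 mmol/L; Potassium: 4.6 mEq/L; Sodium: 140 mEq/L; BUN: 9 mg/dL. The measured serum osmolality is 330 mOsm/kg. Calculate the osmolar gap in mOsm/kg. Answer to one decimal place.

Calculated osmolality = 2·Na + glucose + BUN/2.8
= 2·140 + 7.7 + 9/2.8
= 280 + 7.70 + 3.21
= 290.91 mOsm/kg ≈ 290.9 mOsm/kg
Osmolar gap = measured − calculated = 330 − 290.9 = 39.1 mOsm/kg

39.1 mOsm/kg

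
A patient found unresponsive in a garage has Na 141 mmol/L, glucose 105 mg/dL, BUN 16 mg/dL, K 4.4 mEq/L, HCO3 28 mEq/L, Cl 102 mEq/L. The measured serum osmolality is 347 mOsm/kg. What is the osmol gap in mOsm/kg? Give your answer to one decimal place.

Calculated osmolality = 2·Na + glucose/18 + BUN/2.8
= 2·141 + 105/18 + 16/2.8
= 282 + 5.83 + 5.71
= 293.54 mOsm/kg ≈ 293.5 mOsm/kg
Osmolar gap = measured − calculated = 347 − 293.5 = 53.5 mOsm/kg

53.5 mOsm/kg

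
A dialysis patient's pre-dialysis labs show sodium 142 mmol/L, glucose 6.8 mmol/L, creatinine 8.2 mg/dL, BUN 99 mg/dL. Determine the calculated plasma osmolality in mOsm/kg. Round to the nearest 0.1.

326.2 mOsm/kg

Calculated osmolality = 2·Na + glucose + BUN/2.8
= 2·142 + 6.8 + 99/2.8
= 284 + 6.80 + 35.36
= 326.16 mOsm/kg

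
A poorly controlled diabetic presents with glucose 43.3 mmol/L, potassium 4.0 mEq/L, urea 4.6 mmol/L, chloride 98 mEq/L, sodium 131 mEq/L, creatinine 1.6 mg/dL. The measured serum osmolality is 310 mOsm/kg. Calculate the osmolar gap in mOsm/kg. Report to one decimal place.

0.1 mOsm/kg

Calculated osmolality = 2·Na + glucose + urea
= 2·131 + 43.3 + 4.6
= 262 + 43.30 + 4.60
= 309.9 mOsm/kg ≈ 309.9 mOsm/kg
Osmolar gap = measured − calculated = 310 − 309.9 = 0.1 mOsm/kg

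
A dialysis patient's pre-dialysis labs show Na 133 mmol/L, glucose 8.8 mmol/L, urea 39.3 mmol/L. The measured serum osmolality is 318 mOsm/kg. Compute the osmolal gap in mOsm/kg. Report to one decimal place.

3.9 mOsm/kg

Calculated osmolality = 2·Na + glucose + urea
= 2·133 + 8.8 + 39.3
= 266 + 8.80 + 39.30
= 314.1 mOsm/kg ≈ 314.1 mOsm/kg
Osmolar gap = measured − calculated = 318 − 314.1 = 3.9 mOsm/kg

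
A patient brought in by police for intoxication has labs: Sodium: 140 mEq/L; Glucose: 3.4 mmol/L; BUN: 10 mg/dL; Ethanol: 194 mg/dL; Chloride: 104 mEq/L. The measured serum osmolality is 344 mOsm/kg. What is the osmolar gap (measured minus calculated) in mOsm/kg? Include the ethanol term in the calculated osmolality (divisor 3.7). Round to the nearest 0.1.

Calculated osmolality = 2·Na + glucose + BUN/2.8 + ethanol/3.7
= 2·140 + 3.4 + 10/2.8 + 194/3.7
= 280 + 3.40 + 3.57 + 52.43
= 339.4 mOsm/kg ≈ 339.4 mOsm/kg
Osmolar gap = measured − calculated = 344 − 339.4 = 4.6 mOsm/kg

4.6 mOsm/kg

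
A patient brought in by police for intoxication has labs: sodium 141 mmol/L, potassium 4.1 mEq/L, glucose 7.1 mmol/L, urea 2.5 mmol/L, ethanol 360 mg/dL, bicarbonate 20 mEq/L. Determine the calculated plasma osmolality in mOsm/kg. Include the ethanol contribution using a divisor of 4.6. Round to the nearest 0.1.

Calculated osmolality = 2·Na + glucose + urea + ethanol/4.6
= 2·141 + 7.1 + 2.5 + 360/4.6
= 282 + 7.10 + 2.50 + 78.26
= 369.86 mOsm/kg

369.9 mOsm/kg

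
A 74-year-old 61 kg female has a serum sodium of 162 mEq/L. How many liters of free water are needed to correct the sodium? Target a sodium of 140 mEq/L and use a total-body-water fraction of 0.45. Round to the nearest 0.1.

4.3 L

TBW = 0.45 · 61 = 27.45 L
Free water deficit = TBW · (Na/140 − 1)
= 27.45 · (162/140 − 1)
= 27.45 · 0.1571
= 4.31 L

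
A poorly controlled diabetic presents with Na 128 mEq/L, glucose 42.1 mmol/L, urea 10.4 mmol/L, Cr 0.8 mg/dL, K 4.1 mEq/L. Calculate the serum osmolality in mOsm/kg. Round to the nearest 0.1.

Calculated osmolality = 2·Na + glucose + urea
= 2·128 + 42.1 + 10.4
= 256 + 42.10 + 10.40
= 308.5 mOsm/kg

308.5 mOsm/kg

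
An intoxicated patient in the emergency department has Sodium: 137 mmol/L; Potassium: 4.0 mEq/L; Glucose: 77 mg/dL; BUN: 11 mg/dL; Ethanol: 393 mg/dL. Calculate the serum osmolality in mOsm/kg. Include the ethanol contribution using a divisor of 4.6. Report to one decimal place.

367.6 mOsm/kg

Calculated osmolality = 2·Na + glucose/18 + BUN/2.8 + ethanol/4.6
= 2·137 + 77/18 + 11/2.8 + 393/4.6
= 274 + 4.28 + 3.93 + 85.43
= 367.64 mOsm/kg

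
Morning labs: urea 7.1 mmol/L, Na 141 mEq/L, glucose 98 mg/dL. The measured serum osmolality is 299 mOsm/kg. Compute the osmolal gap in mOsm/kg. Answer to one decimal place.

Calculated osmolality = 2·Na + glucose/18 + urea
= 2·141 + 98/18 + 7.1
= 282 + 5.44 + 7.10
= 294.54 mOsm/kg ≈ 294.5 mOsm/kg
Osmolar gap = measured − calculated = 299 − 294.5 = 4.5 mOsm/kg

4.5 mOsm/kg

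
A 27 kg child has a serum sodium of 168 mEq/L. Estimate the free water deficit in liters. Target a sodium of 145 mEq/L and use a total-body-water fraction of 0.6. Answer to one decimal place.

2.6 L

TBW = 0.6 · 27 = 16.2 L
Free water deficit = TBW · (Na/145 − 1)
= 16.2 · (168/145 − 1)
= 16.2 · 0.1586
= 2.57 L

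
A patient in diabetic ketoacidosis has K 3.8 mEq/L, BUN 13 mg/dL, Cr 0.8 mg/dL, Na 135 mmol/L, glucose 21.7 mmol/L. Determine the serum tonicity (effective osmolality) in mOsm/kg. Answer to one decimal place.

291.7 mOsm/kg

Effective osmolality excludes urea (freely permeant across cell membranes):
2·Na + glucose
= 2·135 + 21.7
= 270 + 21.7
= 291.7 mOsm/kg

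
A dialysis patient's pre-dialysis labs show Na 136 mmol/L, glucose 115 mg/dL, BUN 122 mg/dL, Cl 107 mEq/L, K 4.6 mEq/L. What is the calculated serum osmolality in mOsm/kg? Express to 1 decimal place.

322.0 mOsm/kg

Calculated osmolality = 2·Na + glucose/18 + BUN/2.8
= 2·136 + 115/18 + 122/2.8
= 272 + 6.39 + 43.57
= 321.96 mOsm/kg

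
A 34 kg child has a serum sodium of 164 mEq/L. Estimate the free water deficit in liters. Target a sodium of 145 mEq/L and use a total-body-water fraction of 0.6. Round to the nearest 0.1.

TBW = 0.6 · 34 = 20.4 L
Free water deficit = TBW · (Na/145 − 1)
= 20.4 · (164/145 − 1)
= 20.4 · 0.131
= 2.67 L

2.7 L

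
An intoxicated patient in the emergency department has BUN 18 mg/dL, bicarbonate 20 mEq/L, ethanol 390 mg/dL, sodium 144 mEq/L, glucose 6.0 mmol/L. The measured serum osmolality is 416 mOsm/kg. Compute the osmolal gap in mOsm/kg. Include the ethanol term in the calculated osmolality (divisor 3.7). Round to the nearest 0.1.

Calculated osmolality = 2·Na + glucose + BUN/2.8 + ethanol/3.7
= 2·144 + 6 + 18/2.8 + 390/3.7
= 288 + 6 + 6.43 + 105.41
= 405.84 mOsm/kg ≈ 405.8 mOsm/kg
Osmolar gap = measured − calculated = 416 − 405.8 = 10.2 mOsm/kg

10.2 mOsm/kg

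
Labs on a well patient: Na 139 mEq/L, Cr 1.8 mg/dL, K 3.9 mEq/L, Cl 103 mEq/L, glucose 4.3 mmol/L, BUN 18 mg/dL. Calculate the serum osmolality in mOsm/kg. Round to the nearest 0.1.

288.7 mOsm/kg

Calculated osmolality = 2·Na + glucose + BUN/2.8
= 2·139 + 4.3 + 18/2.8
= 278 + 4.30 + 6.43
= 288.73 mOsm/kg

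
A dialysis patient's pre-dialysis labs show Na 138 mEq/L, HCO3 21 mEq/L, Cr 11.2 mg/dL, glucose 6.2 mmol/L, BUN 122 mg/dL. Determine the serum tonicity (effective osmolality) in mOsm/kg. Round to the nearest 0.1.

Effective osmolality excludes urea (freely permeant across cell membranes):
2·Na + glucose
= 2·138 + 6.2
= 276 + 6.2
= 282.2 mOsm/kg

282.2 mOsm/kg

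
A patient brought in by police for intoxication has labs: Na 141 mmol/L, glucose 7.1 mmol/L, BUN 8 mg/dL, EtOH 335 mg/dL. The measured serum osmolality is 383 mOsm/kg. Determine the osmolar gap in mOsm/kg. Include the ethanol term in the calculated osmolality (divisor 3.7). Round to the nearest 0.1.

Calculated osmolality = 2·Na + glucose + BUN/2.8 + ethanol/3.7
= 2·141 + 7.1 + 8/2.8 + 335/3.7
= 282 + 7.10 + 2.86 + 90.54
= 382.5 mOsm/kg ≈ 382.5 mOsm/kg
Osmolar gap = measured − calculated = 383 − 382.5 = 0.5 mOsm/kg

0.5 mOsm/kg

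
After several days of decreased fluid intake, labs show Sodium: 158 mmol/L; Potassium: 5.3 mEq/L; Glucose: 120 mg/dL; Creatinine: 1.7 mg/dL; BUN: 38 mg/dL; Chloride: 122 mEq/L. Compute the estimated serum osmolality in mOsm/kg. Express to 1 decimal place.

336.2 mOsm/kg

Calculated osmolality = 2·Na + glucose/18 + BUN/2.8
= 2·158 + 120/18 + 38/2.8
= 316 + 6.67 + 13.57
= 336.24 mOsm/kg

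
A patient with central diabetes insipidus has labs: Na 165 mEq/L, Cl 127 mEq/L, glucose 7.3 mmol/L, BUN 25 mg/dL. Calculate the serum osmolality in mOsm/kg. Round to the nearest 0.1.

346.2 mOsm/kg

Calculated osmolality = 2·Na + glucose + BUN/2.8
= 2·165 + 7.3 + 25/2.8
= 330 + 7.30 + 8.93
= 346.23 mOsm/kg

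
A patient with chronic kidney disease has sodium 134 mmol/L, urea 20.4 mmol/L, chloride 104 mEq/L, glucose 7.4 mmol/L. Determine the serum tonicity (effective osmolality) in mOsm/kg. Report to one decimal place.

275.4 mOsm/kg

Effective osmolality excludes urea (freely permeant across cell membranes):
2·Na + glucose
= 2·134 + 7.4
= 268 + 7.4
= 275.4 mOsm/kg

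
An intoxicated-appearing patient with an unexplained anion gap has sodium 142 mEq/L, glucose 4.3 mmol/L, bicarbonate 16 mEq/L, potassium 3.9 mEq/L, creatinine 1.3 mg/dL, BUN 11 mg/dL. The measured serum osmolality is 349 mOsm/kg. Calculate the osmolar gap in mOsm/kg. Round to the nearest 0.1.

Calculated osmolality = 2·Na + glucose + BUN/2.8
= 2·142 + 4.3 + 11/2.8
= 284 + 4.30 + 3.93
= 292.23 mOsm/kg ≈ 292.2 mOsm/kg
Osmolar gap = measured − calculated = 349 − 292.2 = 56.8 mOsm/kg

56.8 mOsm/kg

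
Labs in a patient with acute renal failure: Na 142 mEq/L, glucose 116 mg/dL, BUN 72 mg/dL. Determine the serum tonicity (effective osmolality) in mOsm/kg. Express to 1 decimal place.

290.4 mOsm/kg

Effective osmolality excludes urea (freely permeant across cell membranes):
2·Na + glucose/18
= 2·142 + 116/18
= 284 + 6.44
= 290.44 mOsm/kg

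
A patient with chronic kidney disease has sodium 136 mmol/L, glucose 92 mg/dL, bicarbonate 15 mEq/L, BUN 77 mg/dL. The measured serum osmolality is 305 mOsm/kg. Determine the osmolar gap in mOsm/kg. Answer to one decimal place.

0.4 mOsm/kg

Calculated osmolality = 2·Na + glucose/18 + BUN/2.8
= 2·136 + 92/18 + 77/2.8
= 272 + 5.11 + 27.50
= 304.61 mOsm/kg ≈ 304.6 mOsm/kg
Osmolar gap = measured − calculated = 305 − 304.6 = 0.4 mOsm/kg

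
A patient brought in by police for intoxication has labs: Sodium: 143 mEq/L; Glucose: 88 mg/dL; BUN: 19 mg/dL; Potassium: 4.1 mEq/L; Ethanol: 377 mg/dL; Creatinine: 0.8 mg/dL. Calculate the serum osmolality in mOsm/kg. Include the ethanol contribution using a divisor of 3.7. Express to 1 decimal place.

399.6 mOsm/kg

Calculated osmolality = 2·Na + glucose/18 + BUN/2.8 + ethanol/3.7
= 2·143 + 88/18 + 19/2.8 + 377/3.7
= 286 + 4.89 + 6.79 + 101.89
= 399.57 mOsm/kg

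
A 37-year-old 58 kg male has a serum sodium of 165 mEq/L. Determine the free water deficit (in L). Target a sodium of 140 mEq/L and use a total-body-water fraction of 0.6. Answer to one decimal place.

TBW = 0.6 · 58 = 34.8 L
Free water deficit = TBW · (Na/140 − 1)
= 34.8 · (165/140 − 1)
= 34.8 · 0.1786
= 6.22 L

6.2 L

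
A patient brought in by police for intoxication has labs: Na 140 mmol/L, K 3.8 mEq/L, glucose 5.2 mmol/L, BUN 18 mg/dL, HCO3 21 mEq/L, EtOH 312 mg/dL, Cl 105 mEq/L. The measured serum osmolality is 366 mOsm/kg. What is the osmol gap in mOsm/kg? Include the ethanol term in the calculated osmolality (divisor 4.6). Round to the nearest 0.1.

Calculated osmolality = 2·Na + glucose + BUN/2.8 + ethanol/4.6
= 2·140 + 5.2 + 18/2.8 + 312/4.6
= 280 + 5.20 + 6.43 + 67.83
= 359.46 mOsm/kg ≈ 359.5 mOsm/kg
Osmolar gap = measured − calculated = 366 − 359.5 = 6.5 mOsm/kg

6.5 mOsm/kg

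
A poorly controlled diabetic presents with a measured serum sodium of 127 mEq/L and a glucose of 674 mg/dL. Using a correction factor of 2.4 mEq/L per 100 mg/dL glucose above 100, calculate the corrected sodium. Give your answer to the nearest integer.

141 mEq/L

Corrected Na = measured Na + 2.4 · (glucose − 100)/100
= 127 + 2.4 · (674 − 100)/100
= 127 + 13.8
= 140.8 mEq/L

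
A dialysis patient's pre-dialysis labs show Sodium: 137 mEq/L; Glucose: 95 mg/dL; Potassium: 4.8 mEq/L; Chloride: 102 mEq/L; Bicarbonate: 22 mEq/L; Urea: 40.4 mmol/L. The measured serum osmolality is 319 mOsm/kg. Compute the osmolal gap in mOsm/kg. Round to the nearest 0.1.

-0.7 mOsm/kg

Calculated osmolality = 2·Na + glucose/18 + urea
= 2·137 + 95/18 + 40.4
= 274 + 5.28 + 40.40
= 319.68 mOsm/kg ≈ 319.7 mOsm/kg
Osmolar gap = measured − calculated = 319 − 319.7 = -0.7 mOsm/kg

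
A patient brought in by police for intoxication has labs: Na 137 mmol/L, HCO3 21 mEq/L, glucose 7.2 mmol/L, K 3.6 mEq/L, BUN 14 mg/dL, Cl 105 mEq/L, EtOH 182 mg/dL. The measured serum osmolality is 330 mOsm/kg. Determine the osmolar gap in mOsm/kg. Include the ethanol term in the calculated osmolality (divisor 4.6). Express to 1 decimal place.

4.2 mOsm/kg

Calculated osmolality = 2·Na + glucose + BUN/2.8 + ethanol/4.6
= 2·137 + 7.2 + 14/2.8 + 182/4.6
= 274 + 7.20 + 5 + 39.57
= 325.77 mOsm/kg ≈ 325.8 mOsm/kg
Osmolar gap = measured − calculated = 330 − 325.8 = 4.2 mOsm/kg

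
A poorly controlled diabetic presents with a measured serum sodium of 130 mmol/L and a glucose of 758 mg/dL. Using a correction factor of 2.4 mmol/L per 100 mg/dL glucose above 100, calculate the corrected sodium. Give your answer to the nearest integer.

Corrected Na = measured Na + 2.4 · (glucose − 100)/100
= 130 + 2.4 · (758 − 100)/100
= 130 + 15.8
= 145.8 mmol/L

146 mmol/L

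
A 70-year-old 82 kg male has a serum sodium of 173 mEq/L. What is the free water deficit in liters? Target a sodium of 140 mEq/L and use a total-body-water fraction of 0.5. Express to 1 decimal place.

9.7 L

TBW = 0.5 · 82 = 41 L
Free water deficit = TBW · (Na/140 − 1)
= 41 · (173/140 − 1)
= 41 · 0.2357
= 9.66 L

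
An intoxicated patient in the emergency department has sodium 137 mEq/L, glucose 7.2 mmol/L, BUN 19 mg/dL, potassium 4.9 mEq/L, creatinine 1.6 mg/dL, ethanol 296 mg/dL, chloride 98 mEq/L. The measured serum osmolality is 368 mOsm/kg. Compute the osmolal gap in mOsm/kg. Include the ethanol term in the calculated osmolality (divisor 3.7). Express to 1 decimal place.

0.0 mOsm/kg

Calculated osmolality = 2·Na + glucose + BUN/2.8 + ethanol/3.7
= 2·137 + 7.2 + 19/2.8 + 296/3.7
= 274 + 7.20 + 6.79 + 80
= 367.99 mOsm/kg ≈ 368.0 mOsm/kg
Osmolar gap = measured − calculated = 368 − 368.0 = 0.0 mOsm/kg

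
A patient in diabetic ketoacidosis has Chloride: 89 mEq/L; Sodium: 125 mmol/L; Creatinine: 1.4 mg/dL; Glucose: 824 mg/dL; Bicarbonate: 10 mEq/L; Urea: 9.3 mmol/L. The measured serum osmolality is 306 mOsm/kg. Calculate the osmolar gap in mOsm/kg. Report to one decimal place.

0.9 mOsm/kg

Calculated osmolality = 2·Na + glucose/18 + urea
= 2·125 + 824/18 + 9.3
= 250 + 45.78 + 9.30
= 305.08 mOsm/kg ≈ 305.1 mOsm/kg
Osmolar gap = measured − calculated = 306 − 305.1 = 0.9 mOsm/kg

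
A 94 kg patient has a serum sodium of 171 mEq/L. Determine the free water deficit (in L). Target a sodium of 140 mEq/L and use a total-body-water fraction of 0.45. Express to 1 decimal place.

TBW = 0.45 · 94 = 42.3 L
Free water deficit = TBW · (Na/140 − 1)
= 42.3 · (171/140 − 1)
= 42.3 · 0.2214
= 9.37 L

9.4 L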